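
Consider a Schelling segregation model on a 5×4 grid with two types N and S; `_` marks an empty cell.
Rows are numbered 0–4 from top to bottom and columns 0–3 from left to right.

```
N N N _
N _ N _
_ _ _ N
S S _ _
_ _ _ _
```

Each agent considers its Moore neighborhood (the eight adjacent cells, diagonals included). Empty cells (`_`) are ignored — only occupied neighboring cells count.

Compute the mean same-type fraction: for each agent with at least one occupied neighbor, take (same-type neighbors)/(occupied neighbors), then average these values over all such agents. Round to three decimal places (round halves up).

Row 0: (0,0)N 2/2 · (0,1)N 4/4 · (0,2)N 2/2
Row 1: (1,0)N 2/2 · (1,2)N 3/3
Row 2: (2,3)N 1/1
Row 3: (3,0)S 1/1 · (3,1)S 1/1
Sum over 8 agents: 2/2 + 4/4 + 2/2 + 2/2 + 3/3 + 1/1 + 1/1 + 1/1 = 8; mean = 8 ÷ 8 = 1 = 1.0 → 1.000.

1.000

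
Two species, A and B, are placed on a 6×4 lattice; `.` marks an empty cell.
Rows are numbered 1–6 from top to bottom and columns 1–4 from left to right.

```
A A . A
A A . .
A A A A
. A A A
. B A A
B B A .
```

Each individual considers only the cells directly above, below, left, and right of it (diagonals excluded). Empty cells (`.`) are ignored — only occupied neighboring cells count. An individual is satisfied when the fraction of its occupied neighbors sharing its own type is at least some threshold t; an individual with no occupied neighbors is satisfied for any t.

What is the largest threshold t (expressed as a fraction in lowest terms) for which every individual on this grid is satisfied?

(1,1)A 2/2
(1,2)A 2/2
(1,4)A — no occupied neighbors
(2,1)A 3/3
(2,2)A 3/3
(3,1)A 2/2
(3,2)A 4/4
(3,3)A 3/3
(3,4)A 2/2
(4,2)A 2/3
(4,3)A 4/4
(4,4)A 3/3
(5,2)B 1/3
(5,3)A 3/4
(5,4)A 2/2
(6,1)B 1/1
(6,2)B 2/3
(6,3)A 1/2
The smallest same-type fraction is 1/3 at (5,2), which reduces to 1/3. Any threshold above that leaves this individual unsatisfied.

1/3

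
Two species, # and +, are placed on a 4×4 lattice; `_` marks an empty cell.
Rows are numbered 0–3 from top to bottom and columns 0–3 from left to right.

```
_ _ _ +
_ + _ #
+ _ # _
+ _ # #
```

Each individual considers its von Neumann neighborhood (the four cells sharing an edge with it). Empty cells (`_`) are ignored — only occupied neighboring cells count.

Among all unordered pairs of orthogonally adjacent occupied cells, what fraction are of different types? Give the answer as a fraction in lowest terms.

1/4

Scan each occupied cell's neighbors to the right and below so each pair is counted once.
Row 0: +(0,3)–#(1,3)≠  → 1/1 unlike.
Row 2: +(2,0)–+(3,0)= #(2,2)–#(3,2)=  → 0/2 unlike.
Row 3: #(3,2)–#(3,3)=  → 0/1 unlike.
Total adjacent occupied pairs: 4; unlike-type pairs: 1.
1/4 is already in lowest terms.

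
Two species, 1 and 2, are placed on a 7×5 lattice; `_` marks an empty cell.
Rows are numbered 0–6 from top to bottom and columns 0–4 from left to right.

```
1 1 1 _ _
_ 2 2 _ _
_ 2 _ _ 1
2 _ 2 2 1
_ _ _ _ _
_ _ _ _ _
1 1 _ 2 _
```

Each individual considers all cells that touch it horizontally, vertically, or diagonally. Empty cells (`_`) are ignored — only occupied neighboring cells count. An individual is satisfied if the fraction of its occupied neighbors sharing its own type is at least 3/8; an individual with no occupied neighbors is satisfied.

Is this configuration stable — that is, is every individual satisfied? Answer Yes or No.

No

(0,0)1 1/2 satisfied
(0,1)1 2/4 satisfied
(0,2)1 1/3 not
(1,1)2 2/5 satisfied
(1,2)2 2/4 satisfied
(2,1)2 4/4 satisfied
(2,4)1 1/2 satisfied
(3,0)2 1/1 satisfied
(3,2)2 2/2 satisfied
(3,3)2 1/3 not
(3,4)1 1/2 satisfied
(6,0)1 1/1 satisfied
(6,1)1 1/1 satisfied
(6,3)2 0/0 satisfied
For instance (0,2) has only 1/3 same-type neighbors, below 3/8.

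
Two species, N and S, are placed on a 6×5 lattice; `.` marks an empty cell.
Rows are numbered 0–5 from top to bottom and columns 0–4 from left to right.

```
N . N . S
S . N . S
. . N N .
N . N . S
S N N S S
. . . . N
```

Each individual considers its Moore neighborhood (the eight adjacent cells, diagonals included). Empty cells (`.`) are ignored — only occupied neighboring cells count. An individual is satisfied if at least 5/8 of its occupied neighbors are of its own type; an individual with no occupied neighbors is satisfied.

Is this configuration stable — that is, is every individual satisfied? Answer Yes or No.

No

(0,0)N 0/1 unhappy
(0,2)N 1/1 ok
(0,4)S 1/1 ok
(1,0)S 0/1 unhappy
(1,2)N 3/3 ok
(1,4)S 1/2 unhappy
(2,2)N 3/3 ok
(2,3)N 3/5 unhappy
(3,0)N 1/2 unhappy
(3,2)N 4/5 ok
(3,4)S 2/3 ok
(4,0)S 0/2 unhappy
(4,1)N 3/4 ok
(4,2)N 2/3 ok
(4,3)S 2/5 unhappy
(4,4)S 2/3 ok
(5,4)N 0/2 unhappy
For instance (0,0) has only 0/1 same-type neighbors, below 5/8.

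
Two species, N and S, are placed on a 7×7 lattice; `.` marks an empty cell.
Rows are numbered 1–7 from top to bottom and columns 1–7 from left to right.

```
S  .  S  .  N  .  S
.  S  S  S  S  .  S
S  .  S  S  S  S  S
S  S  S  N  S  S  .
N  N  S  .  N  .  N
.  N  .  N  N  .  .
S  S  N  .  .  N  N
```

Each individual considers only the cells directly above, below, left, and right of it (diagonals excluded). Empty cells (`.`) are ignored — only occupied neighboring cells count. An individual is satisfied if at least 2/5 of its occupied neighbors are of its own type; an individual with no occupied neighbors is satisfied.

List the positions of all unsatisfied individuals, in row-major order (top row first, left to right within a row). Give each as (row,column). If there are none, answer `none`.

(1,5), (4,4), (7,2), (7,3)

Row 1: (1,1)S 0/0 ✓ · (1,3)S 1/1 ✓ · (1,5)N 0/1 ✗ · (1,7)S 1/1 ✓
Row 2: (2,2)S 1/1 ✓ · (2,3)S 4/4 ✓ · (2,4)S 3/3 ✓ · (2,5)S 2/3 ✓ · (2,7)S 2/2 ✓
Row 3: (3,1)S 1/1 ✓ · (3,3)S 3/3 ✓ · (3,4)S 3/4 ✓ · (3,5)S 4/4 ✓ · (3,6)S 3/3 ✓ · (3,7)S 2/2 ✓
Row 4: (4,1)S 2/3 ✓ · (4,2)S 2/3 ✓ · (4,3)S 3/4 ✓ · (4,4)N 0/3 ✗ · (4,5)S 2/4 ✓ · (4,6)S 2/2 ✓
Row 5: (5,1)N 1/2 ✓ · (5,2)N 2/4 ✓ · (5,3)S 1/2 ✓ · (5,5)N 1/2 ✓ · (5,7)N 0/0 ✓
Row 6: (6,2)N 1/2 ✓ · (6,4)N 1/1 ✓ · (6,5)N 2/2 ✓
Row 7: (7,1)S 1/1 ✓ · (7,2)S 1/3 ✗ · (7,3)N 0/1 ✗ · (7,6)N 1/1 ✓ · (7,7)N 1/1 ✓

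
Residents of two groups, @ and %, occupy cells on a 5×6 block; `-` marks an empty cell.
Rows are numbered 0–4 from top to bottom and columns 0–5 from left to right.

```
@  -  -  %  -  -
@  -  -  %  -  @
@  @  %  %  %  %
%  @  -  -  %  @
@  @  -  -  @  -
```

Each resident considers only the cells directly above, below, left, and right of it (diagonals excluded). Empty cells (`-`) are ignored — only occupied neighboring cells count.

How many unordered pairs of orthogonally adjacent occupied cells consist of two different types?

8

Scan each occupied cell's neighbors to the right and below so each pair is counted once.
Row 0: @(0,0)–@(1,0)= %(0,3)–%(1,3)=  → 0/2 unlike.
Row 1: @(1,0)–@(2,0)= %(1,3)–%(2,3)= @(1,5)–%(2,5)≠  → 1/3 unlike.
Row 2: @(2,0)–@(2,1)= @(2,0)–%(3,0)≠ @(2,1)–%(2,2)≠ @(2,1)–@(3,1)= %(2,2)–%(2,3)= %(2,3)–%(2,4)= %(2,4)–%(2,5)= %(2,4)–%(3,4)= %(2,5)–@(3,5)≠  → 3/9 unlike.
Row 3: %(3,0)–@(3,1)≠ %(3,0)–@(4,0)≠ @(3,1)–@(4,1)= %(3,4)–@(3,5)≠ %(3,4)–@(4,4)≠  → 4/5 unlike.
Row 4: @(4,0)–@(4,1)=  → 0/1 unlike.
Total adjacent occupied pairs: 20; unlike-type pairs: 8.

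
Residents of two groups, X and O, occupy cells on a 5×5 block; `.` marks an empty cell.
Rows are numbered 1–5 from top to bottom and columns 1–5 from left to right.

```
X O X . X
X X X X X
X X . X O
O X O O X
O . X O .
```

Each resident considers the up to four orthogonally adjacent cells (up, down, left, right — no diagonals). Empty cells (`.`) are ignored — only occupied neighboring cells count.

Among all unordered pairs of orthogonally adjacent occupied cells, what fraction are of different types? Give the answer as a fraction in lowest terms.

13/28

Scan each occupied cell's neighbors to the right and below so each pair is counted once.
Row 1: X(1,1)–O(1,2)≠ X(1,1)–X(2,1)= O(1,2)–X(1,3)≠ O(1,2)–X(2,2)≠ X(1,3)–X(2,3)= X(1,5)–X(2,5)=  → 3/6 unlike.
Row 2: X(2,1)–X(2,2)= X(2,1)–X(3,1)= X(2,2)–X(2,3)= X(2,2)–X(3,2)= X(2,3)–X(2,4)= X(2,4)–X(2,5)= X(2,4)–X(3,4)= X(2,5)–O(3,5)≠  → 1/8 unlike.
Row 3: X(3,1)–X(3,2)= X(3,1)–O(4,1)≠ X(3,2)–X(4,2)= X(3,4)–O(3,5)≠ X(3,4)–O(4,4)≠ O(3,5)–X(4,5)≠  → 4/6 unlike.
Row 4: O(4,1)–X(4,2)≠ O(4,1)–O(5,1)= X(4,2)–O(4,3)≠ O(4,3)–O(4,4)= O(4,3)–X(5,3)≠ O(4,4)–X(4,5)≠ O(4,4)–O(5,4)=  → 4/7 unlike.
Row 5: X(5,3)–O(5,4)≠  → 1/1 unlike.
Total adjacent occupied pairs: 28; unlike-type pairs: 13.
13/28 is already in lowest terms.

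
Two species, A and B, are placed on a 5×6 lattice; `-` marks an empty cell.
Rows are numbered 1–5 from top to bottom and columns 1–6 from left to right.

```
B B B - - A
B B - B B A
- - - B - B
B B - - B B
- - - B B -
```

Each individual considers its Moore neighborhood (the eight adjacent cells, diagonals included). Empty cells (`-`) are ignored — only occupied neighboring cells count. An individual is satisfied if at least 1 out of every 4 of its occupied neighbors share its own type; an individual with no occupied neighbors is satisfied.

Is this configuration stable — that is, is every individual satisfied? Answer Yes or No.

(1,1)B 3/3 ✓
(1,2)B 4/4 ✓
(1,3)B 3/3 ✓
(1,6)A 1/2 ✓
(2,1)B 3/3 ✓
(2,2)B 4/4 ✓
(2,4)B 3/3 ✓
(2,5)B 3/5 ✓
(2,6)A 1/3 ✓
(3,4)B 3/3 ✓
(3,6)B 3/4 ✓
(4,1)B 1/1 ✓
(4,2)B 1/1 ✓
(4,5)B 5/5 ✓
(4,6)B 3/3 ✓
(5,4)B 2/2 ✓
(5,5)B 3/3 ✓
All meet the threshold, so the configuration is stable.

Yes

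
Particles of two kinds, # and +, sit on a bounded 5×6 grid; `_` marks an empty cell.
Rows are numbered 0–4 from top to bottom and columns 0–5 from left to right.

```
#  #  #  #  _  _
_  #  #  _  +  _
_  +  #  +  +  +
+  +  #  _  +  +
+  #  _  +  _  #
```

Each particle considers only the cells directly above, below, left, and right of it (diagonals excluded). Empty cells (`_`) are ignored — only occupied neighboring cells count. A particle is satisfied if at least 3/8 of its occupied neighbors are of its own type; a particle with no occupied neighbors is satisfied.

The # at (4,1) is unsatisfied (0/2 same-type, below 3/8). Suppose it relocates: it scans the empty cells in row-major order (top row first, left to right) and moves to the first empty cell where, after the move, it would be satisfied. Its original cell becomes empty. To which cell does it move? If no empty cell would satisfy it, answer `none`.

(0,4)

Vacating (4,1). Empty cells in order:
  (0,4): 1/2 same-type → satisfied — stop here.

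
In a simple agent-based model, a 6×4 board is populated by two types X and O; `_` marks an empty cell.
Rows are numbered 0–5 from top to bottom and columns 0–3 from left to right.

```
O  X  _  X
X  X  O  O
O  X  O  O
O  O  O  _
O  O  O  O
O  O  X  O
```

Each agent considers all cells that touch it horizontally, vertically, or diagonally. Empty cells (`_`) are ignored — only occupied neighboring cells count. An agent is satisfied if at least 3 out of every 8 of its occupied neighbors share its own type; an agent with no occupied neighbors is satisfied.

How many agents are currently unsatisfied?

4

Row 0: (0,0)O 0/3 ✗ · (0,1)X 2/4 ✓ · (0,3)X 0/2 ✗
Row 1: (1,0)X 3/5 ✓ · (1,1)X 3/7 ✓ · (1,2)O 3/7 ✓ · (1,3)O 3/4 ✓
Row 2: (2,0)O 2/5 ✓ · (2,1)X 2/8 ✗ · (2,2)O 5/7 ✓ · (2,3)O 4/4 ✓
Row 3: (3,0)O 4/5 ✓ · (3,1)O 7/8 ✓ · (3,2)O 6/7 ✓
Row 4: (4,0)O 5/5 ✓ · (4,1)O 7/8 ✓ · (4,2)O 6/7 ✓ · (4,3)O 3/4 ✓
Row 5: (5,0)O 3/3 ✓ · (5,1)O 4/5 ✓ · (5,2)X 0/5 ✗ · (5,3)O 2/3 ✓
Unsatisfied: (0,0), (0,3), (2,1), (5,2) — 4 in total.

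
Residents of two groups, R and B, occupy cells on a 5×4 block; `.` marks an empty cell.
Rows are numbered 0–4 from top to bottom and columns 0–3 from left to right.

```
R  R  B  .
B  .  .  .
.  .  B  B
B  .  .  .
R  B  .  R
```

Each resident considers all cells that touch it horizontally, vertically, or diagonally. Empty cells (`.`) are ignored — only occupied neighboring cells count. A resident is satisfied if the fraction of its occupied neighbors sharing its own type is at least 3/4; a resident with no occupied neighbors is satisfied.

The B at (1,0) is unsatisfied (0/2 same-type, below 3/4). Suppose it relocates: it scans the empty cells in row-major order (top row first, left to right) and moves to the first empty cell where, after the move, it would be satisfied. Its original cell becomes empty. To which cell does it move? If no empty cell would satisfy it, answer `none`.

Vacating (1,0). Empty cells in order:
  (0,3): 1/1 same-type → satisfied — stop here.

(0,3)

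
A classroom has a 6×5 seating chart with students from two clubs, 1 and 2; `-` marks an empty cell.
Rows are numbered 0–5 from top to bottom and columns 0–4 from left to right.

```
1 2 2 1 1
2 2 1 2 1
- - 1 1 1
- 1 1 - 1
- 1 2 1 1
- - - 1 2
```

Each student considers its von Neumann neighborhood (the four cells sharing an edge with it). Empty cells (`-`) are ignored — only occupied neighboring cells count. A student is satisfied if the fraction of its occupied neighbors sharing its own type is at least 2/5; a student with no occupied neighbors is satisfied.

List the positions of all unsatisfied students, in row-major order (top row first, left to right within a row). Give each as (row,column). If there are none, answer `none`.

(0,0)1 0/2 unhappy
(0,1)2 2/3 ok
(0,2)2 1/3 unhappy
(0,3)1 1/3 unhappy
(0,4)1 2/2 ok
(1,0)2 1/2 ok
(1,1)2 2/3 ok
(1,2)1 1/4 unhappy
(1,3)2 0/4 unhappy
(1,4)1 2/3 ok
(2,2)1 3/3 ok
(2,3)1 2/3 ok
(2,4)1 3/3 ok
(3,1)1 2/2 ok
(3,2)1 2/3 ok
(3,4)1 2/2 ok
(4,1)1 1/2 ok
(4,2)2 0/3 unhappy
(4,3)1 2/3 ok
(4,4)1 2/3 ok
(5,3)1 1/2 ok
(5,4)2 0/2 unhappy

(0,0), (0,2), (0,3), (1,2), (1,3), (4,2), (5,4)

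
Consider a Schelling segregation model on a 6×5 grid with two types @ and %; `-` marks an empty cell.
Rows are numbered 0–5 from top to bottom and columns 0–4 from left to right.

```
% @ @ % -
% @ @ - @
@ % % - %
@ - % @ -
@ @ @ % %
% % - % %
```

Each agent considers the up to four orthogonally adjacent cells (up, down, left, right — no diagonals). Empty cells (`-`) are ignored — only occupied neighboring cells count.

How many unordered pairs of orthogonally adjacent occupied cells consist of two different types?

Scan each occupied cell's neighbors to the right and below so each pair is counted once.
From row 0: 2 unlike of 6 pairs (running 2/6).
From row 1: 5 unlike of 6 pairs (running 7/12).
From row 2: 1 unlike of 4 pairs (running 8/16).
From row 3: 3 unlike of 4 pairs (running 11/20).
From row 4: 3 unlike of 8 pairs (running 14/28).
From row 5: 0 unlike of 2 pairs (running 14/30).
Total adjacent occupied pairs: 30; unlike-type pairs: 14.

14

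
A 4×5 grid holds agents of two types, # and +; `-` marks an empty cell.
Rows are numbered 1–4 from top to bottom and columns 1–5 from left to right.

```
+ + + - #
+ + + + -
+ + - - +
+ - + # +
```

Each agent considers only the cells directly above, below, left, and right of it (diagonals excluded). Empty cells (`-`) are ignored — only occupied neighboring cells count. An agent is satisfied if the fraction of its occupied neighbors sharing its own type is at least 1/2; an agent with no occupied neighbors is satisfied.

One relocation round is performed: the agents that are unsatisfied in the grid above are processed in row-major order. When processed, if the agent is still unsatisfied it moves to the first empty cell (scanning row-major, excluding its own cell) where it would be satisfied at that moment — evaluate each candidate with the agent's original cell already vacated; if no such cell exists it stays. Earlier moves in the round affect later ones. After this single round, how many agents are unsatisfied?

Initially unsatisfied (in order): (4,3), (4,4).
  (4,3) → (1,4).
  (4,4) → (4,3).
Resulting grid:
+ + + + #
+ + + + -
+ + - - +
+ - # - +
Unsatisfied now: (1,5).

1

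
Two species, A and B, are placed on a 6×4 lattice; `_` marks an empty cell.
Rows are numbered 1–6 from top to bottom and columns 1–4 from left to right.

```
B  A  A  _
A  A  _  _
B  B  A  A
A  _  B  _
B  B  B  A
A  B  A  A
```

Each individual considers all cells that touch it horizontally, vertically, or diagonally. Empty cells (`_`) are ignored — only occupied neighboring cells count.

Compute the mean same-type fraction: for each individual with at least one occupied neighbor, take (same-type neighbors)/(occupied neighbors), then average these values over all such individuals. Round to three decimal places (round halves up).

Row 1: (1,1)B 0/3 · (1,2)A 3/4 · (1,3)A 2/2
Row 2: (2,1)A 2/5 · (2,2)A 4/7
Row 3: (3,1)B 1/4 · (3,2)B 2/6 · (3,3)A 2/4 · (3,4)A 1/2
Row 4: (4,1)A 0/4 · (4,3)B 3/6
Row 5: (5,1)B 2/4 · (5,2)B 4/7 · (5,3)B 3/6 · (5,4)A 2/4
Row 6: (6,1)A 0/3 · (6,2)B 3/5 · (6,3)A 2/5 · (6,4)A 2/3
Sum over 19 individuals: 0/3 + 3/4 + 2/2 + 2/5 + 4/7 + 1/4 + 2/6 + 2/4 + 1/2 + 0/4 + 3/6 + 2/4 + 4/7 + 3/6 + 2/4 + 0/3 + 3/5 + 2/5 + 2/3 = 299/35; mean = 299/35 ÷ 19 = 299/665 = 0.449624… → 0.450.

0.450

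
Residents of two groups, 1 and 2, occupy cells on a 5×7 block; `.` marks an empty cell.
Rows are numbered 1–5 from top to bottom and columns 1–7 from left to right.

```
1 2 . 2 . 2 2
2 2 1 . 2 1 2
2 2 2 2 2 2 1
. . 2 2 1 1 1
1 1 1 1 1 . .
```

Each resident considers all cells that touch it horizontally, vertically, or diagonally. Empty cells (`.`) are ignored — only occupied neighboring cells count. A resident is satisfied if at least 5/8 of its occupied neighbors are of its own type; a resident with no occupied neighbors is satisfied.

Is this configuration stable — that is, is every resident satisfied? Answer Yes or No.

No

(1,1)1 0/3 ✗
(1,2)2 2/4 ✗
(1,4)2 1/2 ✗
(1,6)2 3/4 ✓
(1,7)2 2/3 ✓
(2,1)2 4/5 ✓
(2,2)2 5/7 ✓
(2,3)1 0/6 ✗
(2,5)2 5/6 ✓
(2,6)1 1/7 ✗
(2,7)2 3/5 ✗
(3,1)2 3/3 ✓
(3,2)2 5/6 ✓
(3,3)2 5/6 ✓
(3,4)2 5/7 ✓
(3,5)2 4/7 ✗
(3,6)2 3/8 ✗
(3,7)1 3/5 ✗
(4,3)2 4/7 ✗
(4,4)2 4/8 ✗
(4,5)1 3/7 ✗
(4,6)1 4/6 ✓
(4,7)1 2/3 ✓
(5,1)1 1/1 ✓
(5,2)1 2/3 ✓
(5,3)1 2/4 ✗
(5,4)1 3/5 ✗
(5,5)1 3/4 ✓
For instance (1,1) has only 0/3 same-type neighbors, below 5/8.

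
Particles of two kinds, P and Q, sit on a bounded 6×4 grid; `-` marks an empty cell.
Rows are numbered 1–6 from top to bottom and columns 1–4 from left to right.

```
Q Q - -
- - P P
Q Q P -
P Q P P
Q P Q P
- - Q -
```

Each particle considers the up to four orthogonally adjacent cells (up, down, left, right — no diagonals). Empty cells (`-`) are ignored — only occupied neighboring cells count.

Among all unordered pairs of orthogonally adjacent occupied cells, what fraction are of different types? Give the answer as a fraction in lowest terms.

10/19

Scan each occupied cell's neighbors to the right and below so each pair is counted once.
Row 1: Q(1,1)–Q(1,2)=  → 0/1 unlike.
Row 2: P(2,3)–P(2,4)= P(2,3)–P(3,3)=  → 0/2 unlike.
Row 3: Q(3,1)–Q(3,2)= Q(3,1)–P(4,1)≠ Q(3,2)–P(3,3)≠ Q(3,2)–Q(4,2)= P(3,3)–P(4,3)=  → 2/5 unlike.
Row 4: P(4,1)–Q(4,2)≠ P(4,1)–Q(5,1)≠ Q(4,2)–P(4,3)≠ Q(4,2)–P(5,2)≠ P(4,3)–P(4,4)= P(4,3)–Q(5,3)≠ P(4,4)–P(5,4)=  → 5/7 unlike.
Row 5: Q(5,1)–P(5,2)≠ P(5,2)–Q(5,3)≠ Q(5,3)–P(5,4)≠ Q(5,3)–Q(6,3)=  → 3/4 unlike.
Total adjacent occupied pairs: 19; unlike-type pairs: 10.
10/19 is already in lowest terms.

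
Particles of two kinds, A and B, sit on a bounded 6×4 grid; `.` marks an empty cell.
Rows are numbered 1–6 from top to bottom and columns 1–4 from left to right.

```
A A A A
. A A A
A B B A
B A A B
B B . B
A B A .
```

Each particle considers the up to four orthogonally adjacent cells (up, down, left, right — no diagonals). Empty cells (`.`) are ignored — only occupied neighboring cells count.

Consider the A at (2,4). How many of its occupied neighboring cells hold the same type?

3

Occupied neighbors of (2,4): (1,4)=A, (3,4)=A, (2,3)=A.
Same type (A): 3 of 3.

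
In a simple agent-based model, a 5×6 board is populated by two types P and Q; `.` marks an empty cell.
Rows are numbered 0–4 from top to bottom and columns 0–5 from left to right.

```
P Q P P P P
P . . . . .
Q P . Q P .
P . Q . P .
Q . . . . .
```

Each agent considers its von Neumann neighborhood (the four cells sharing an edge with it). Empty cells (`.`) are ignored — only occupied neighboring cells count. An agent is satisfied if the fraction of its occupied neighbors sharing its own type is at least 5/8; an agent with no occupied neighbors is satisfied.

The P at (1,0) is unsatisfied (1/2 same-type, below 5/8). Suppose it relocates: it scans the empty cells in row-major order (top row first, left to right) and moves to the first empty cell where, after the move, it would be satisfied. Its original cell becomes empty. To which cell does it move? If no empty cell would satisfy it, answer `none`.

(1,2)

Vacating (1,0). Empty cells in order:
  (1,1): 1/2 same-type → still unsatisfied.
  (1,2): 1/1 same-type → satisfied — stop here.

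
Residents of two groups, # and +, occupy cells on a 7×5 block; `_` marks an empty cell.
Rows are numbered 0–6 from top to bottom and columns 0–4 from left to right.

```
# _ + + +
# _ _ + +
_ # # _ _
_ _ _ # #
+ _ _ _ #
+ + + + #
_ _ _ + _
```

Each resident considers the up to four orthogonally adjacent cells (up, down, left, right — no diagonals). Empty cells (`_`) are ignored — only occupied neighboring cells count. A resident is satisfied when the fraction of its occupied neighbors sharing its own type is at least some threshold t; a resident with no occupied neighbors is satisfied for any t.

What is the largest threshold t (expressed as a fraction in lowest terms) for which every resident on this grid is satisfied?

1/2

Row 0: (0,0)# 1/1 · (0,2)+ 1/1 · (0,3)+ 3/3 · (0,4)+ 2/2
Row 1: (1,0)# 1/1 · (1,3)+ 2/2 · (1,4)+ 2/2
Row 2: (2,1)# 1/1 · (2,2)# 1/1
Row 3: (3,3)# 1/1 · (3,4)# 2/2
Row 4: (4,0)+ 1/1 · (4,4)# 2/2
Row 5: (5,0)+ 2/2 · (5,1)+ 2/2 · (5,2)+ 2/2 · (5,3)+ 2/3 · (5,4)# 1/2
Row 6: (6,3)+ 1/1
The smallest same-type fraction is 1/2 at (5,4), which reduces to 1/2. Any threshold above that leaves this resident unsatisfied.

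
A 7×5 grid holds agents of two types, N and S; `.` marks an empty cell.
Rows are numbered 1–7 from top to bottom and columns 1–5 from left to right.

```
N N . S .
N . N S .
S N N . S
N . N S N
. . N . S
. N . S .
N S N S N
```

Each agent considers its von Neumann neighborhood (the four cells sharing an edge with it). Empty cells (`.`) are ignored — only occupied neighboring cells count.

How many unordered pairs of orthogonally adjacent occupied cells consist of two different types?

Scan each occupied cell's neighbors to the right and below so each pair is counted once.
From row 1: 0 unlike of 3 pairs (running 0/3).
From row 2: 2 unlike of 3 pairs (running 2/6).
From row 3: 3 unlike of 5 pairs (running 5/11).
From row 4: 3 unlike of 4 pairs (running 8/15).
From row 6: 1 unlike of 2 pairs (running 9/17).
From row 7: 4 unlike of 4 pairs (running 13/21).
Total adjacent occupied pairs: 21; unlike-type pairs: 13.

13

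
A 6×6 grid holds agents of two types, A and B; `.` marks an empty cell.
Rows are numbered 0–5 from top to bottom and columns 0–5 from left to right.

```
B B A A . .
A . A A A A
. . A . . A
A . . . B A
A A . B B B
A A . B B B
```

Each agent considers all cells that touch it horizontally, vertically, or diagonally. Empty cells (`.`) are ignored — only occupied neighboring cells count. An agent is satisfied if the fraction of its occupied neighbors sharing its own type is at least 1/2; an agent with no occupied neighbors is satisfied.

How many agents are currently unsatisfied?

3

Row 0: (0,0)B 1/2 ✓ · (0,1)B 1/4 ✗ · (0,2)A 3/4 ✓ · (0,3)A 4/4 ✓
Row 1: (1,0)A 0/2 ✗ · (1,2)A 4/5 ✓ · (1,3)A 5/5 ✓ · (1,4)A 4/4 ✓ · (1,5)A 2/2 ✓
Row 2: (2,2)A 2/2 ✓ · (2,5)A 3/4 ✓
Row 3: (3,0)A 2/2 ✓ · (3,4)B 3/5 ✓ · (3,5)A 1/4 ✗
Row 4: (4,0)A 4/4 ✓ · (4,1)A 4/4 ✓ · (4,3)B 4/4 ✓ · (4,4)B 6/7 ✓ · (4,5)B 4/5 ✓
Row 5: (5,0)A 3/3 ✓ · (5,1)A 3/3 ✓ · (5,3)B 3/3 ✓ · (5,4)B 5/5 ✓ · (5,5)B 3/3 ✓
Unsatisfied: (0,1), (1,0), (3,5) — 3 in total.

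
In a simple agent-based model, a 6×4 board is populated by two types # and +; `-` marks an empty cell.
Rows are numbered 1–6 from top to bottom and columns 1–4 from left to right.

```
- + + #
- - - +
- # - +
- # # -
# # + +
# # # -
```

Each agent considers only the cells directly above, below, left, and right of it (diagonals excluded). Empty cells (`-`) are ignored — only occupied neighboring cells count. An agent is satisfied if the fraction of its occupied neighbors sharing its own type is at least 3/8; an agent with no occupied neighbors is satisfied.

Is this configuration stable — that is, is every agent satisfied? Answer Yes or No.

No

Row 1: (1,2)+ 1/1 ok · (1,3)+ 1/2 ok · (1,4)# 0/2 unhappy
Row 2: (2,4)+ 1/2 ok
Row 3: (3,2)# 1/1 ok · (3,4)+ 1/1 ok
Row 4: (4,2)# 3/3 ok · (4,3)# 1/2 ok
Row 5: (5,1)# 2/2 ok · (5,2)# 3/4 ok · (5,3)+ 1/4 unhappy · (5,4)+ 1/1 ok
Row 6: (6,1)# 2/2 ok · (6,2)# 3/3 ok · (6,3)# 1/2 ok
For instance (1,4) has only 0/2 same-type neighbors, below 3/8.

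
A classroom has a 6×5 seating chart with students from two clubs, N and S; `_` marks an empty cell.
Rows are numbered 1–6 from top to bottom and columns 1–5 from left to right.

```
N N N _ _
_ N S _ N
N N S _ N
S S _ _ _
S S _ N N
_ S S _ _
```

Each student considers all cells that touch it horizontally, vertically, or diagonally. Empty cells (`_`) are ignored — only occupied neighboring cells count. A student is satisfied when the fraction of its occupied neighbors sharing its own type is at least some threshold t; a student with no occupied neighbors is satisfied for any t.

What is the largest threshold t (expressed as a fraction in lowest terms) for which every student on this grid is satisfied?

Row 1: (1,1)N 2/2 · (1,2)N 3/4 · (1,3)N 2/3
Row 2: (2,2)N 5/7 · (2,3)S 1/5 · (2,5)N 1/1
Row 3: (3,1)N 2/4 · (3,2)N 2/6 · (3,3)S 2/4 · (3,5)N 1/1
Row 4: (4,1)S 3/5 · (4,2)S 4/6
Row 5: (5,1)S 4/4 · (5,2)S 5/5 · (5,4)N 1/2 · (5,5)N 1/1
Row 6: (6,2)S 3/3 · (6,3)S 2/3
The smallest same-type fraction is 1/5 at (2,3), which reduces to 1/5. Any threshold above that leaves this student unsatisfied.

1/5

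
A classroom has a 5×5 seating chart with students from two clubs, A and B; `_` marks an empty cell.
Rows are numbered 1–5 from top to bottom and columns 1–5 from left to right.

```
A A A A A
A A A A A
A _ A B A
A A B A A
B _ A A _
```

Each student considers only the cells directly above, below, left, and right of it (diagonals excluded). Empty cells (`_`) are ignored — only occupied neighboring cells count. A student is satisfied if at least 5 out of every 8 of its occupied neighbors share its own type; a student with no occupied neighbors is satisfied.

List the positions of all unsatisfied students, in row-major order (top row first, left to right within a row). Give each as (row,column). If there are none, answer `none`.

(3,3), (3,4), (4,2), (4,3), (4,4), (5,1), (5,3)

Row 1: (1,1)A 2/2 ✓ · (1,2)A 3/3 ✓ · (1,3)A 3/3 ✓ · (1,4)A 3/3 ✓ · (1,5)A 2/2 ✓
Row 2: (2,1)A 3/3 ✓ · (2,2)A 3/3 ✓ · (2,3)A 4/4 ✓ · (2,4)A 3/4 ✓ · (2,5)A 3/3 ✓
Row 3: (3,1)A 2/2 ✓ · (3,3)A 1/3 ✗ · (3,4)B 0/4 ✗ · (3,5)A 2/3 ✓
Row 4: (4,1)A 2/3 ✓ · (4,2)A 1/2 ✗ · (4,3)B 0/4 ✗ · (4,4)A 2/4 ✗ · (4,5)A 2/2 ✓
Row 5: (5,1)B 0/1 ✗ · (5,3)A 1/2 ✗ · (5,4)A 2/2 ✓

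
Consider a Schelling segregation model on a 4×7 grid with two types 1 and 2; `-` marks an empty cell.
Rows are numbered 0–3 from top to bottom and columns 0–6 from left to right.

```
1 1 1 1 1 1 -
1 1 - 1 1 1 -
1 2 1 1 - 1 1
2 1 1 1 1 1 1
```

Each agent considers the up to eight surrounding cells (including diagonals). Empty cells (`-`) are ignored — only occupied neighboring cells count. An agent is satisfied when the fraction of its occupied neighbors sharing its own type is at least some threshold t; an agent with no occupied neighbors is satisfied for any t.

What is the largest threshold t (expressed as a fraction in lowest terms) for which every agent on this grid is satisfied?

Row 0: (0,0)1 3/3 · (0,1)1 4/4 · (0,2)1 4/4 · (0,3)1 4/4 · (0,4)1 5/5 · (0,5)1 3/3
Row 1: (1,0)1 4/5 · (1,1)1 6/7 · (1,3)1 6/6 · (1,4)1 7/7 · (1,5)1 5/5
Row 2: (2,0)1 3/5 · (2,1)2 1/7 · (2,2)1 6/7 · (2,3)1 6/6 · (2,5)1 6/6 · (2,6)1 4/4
Row 3: (3,0)2 1/3 · (3,1)1 3/5 · (3,2)1 4/5 · (3,3)1 4/4 · (3,4)1 4/4 · (3,5)1 4/4 · (3,6)1 3/3
The smallest same-type fraction is 1/7 at (2,1), which reduces to 1/7. Any threshold above that leaves this agent unsatisfied.

1/7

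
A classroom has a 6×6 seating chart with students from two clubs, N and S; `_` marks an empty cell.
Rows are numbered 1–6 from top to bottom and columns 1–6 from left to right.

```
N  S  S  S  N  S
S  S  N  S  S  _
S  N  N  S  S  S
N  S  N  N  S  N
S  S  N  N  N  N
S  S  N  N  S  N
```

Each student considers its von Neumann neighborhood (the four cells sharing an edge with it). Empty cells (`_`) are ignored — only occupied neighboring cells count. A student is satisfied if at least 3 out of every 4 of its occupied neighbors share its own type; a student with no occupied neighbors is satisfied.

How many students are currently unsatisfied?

26

Row 1: (1,1)N 0/2 ✗ · (1,2)S 2/3 ✗ · (1,3)S 2/3 ✗ · (1,4)S 2/3 ✗ · (1,5)N 0/3 ✗ · (1,6)S 0/1 ✗
Row 2: (2,1)S 2/3 ✗ · (2,2)S 2/4 ✗ · (2,3)N 1/4 ✗ · (2,4)S 3/4 ✓ · (2,5)S 2/3 ✗
Row 3: (3,1)S 1/3 ✗ · (3,2)N 1/4 ✗ · (3,3)N 3/4 ✓ · (3,4)S 2/4 ✗ · (3,5)S 4/4 ✓ · (3,6)S 1/2 ✗
Row 4: (4,1)N 0/3 ✗ · (4,2)S 1/4 ✗ · (4,3)N 3/4 ✓ · (4,4)N 2/4 ✗ · (4,5)S 1/4 ✗ · (4,6)N 1/3 ✗
Row 5: (5,1)S 2/3 ✗ · (5,2)S 3/4 ✓ · (5,3)N 3/4 ✓ · (5,4)N 4/4 ✓ · (5,5)N 2/4 ✗ · (5,6)N 3/3 ✓
Row 6: (6,1)S 2/2 ✓ · (6,2)S 2/3 ✗ · (6,3)N 2/3 ✗ · (6,4)N 2/3 ✗ · (6,5)S 0/3 ✗ · (6,6)N 1/2 ✗
Unsatisfied: (1,1), (1,2), (1,3), (1,4), (1,5), (1,6), (2,1), (2,2), (2,3), (2,5), (3,1), (3,2), (3,4), (3,6), (4,1), (4,2), (4,4), (4,5), (4,6), (5,1), (5,5), (6,2), (6,3), (6,4), (6,5), (6,6) — 26 in total.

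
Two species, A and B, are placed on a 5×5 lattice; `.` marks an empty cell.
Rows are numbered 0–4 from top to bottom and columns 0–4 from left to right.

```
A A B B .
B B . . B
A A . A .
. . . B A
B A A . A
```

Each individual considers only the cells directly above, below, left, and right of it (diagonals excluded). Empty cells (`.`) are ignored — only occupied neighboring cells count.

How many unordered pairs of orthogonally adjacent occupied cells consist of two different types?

8

Scan each occupied cell's neighbors to the right and below so each pair is counted once.
Row 0: A(0,0)–A(0,1)= A(0,0)–B(1,0)≠ A(0,1)–B(0,2)≠ A(0,1)–B(1,1)≠ B(0,2)–B(0,3)=  → 3/5 unlike.
Row 1: B(1,0)–B(1,1)= B(1,0)–A(2,0)≠ B(1,1)–A(2,1)≠  → 2/3 unlike.
Row 2: A(2,0)–A(2,1)= A(2,3)–B(3,3)≠  → 1/2 unlike.
Row 3: B(3,3)–A(3,4)≠ A(3,4)–A(4,4)=  → 1/2 unlike.
Row 4: B(4,0)–A(4,1)≠ A(4,1)–A(4,2)=  → 1/2 unlike.
Total adjacent occupied pairs: 14; unlike-type pairs: 8.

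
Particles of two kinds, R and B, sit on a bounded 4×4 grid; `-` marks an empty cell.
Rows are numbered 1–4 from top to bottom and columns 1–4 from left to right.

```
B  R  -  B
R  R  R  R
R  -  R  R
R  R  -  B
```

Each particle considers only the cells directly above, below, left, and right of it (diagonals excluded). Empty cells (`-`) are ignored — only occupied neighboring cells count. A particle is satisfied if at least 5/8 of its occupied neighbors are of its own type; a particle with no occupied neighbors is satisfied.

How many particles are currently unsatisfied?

4

(1,1)B 0/2 not
(1,2)R 1/2 not
(1,4)B 0/1 not
(2,1)R 2/3 satisfied
(2,2)R 3/3 satisfied
(2,3)R 3/3 satisfied
(2,4)R 2/3 satisfied
(3,1)R 2/2 satisfied
(3,3)R 2/2 satisfied
(3,4)R 2/3 satisfied
(4,1)R 2/2 satisfied
(4,2)R 1/1 satisfied
(4,4)B 0/1 not
Unsatisfied: (1,1), (1,2), (1,4), (4,4) — 4 in total.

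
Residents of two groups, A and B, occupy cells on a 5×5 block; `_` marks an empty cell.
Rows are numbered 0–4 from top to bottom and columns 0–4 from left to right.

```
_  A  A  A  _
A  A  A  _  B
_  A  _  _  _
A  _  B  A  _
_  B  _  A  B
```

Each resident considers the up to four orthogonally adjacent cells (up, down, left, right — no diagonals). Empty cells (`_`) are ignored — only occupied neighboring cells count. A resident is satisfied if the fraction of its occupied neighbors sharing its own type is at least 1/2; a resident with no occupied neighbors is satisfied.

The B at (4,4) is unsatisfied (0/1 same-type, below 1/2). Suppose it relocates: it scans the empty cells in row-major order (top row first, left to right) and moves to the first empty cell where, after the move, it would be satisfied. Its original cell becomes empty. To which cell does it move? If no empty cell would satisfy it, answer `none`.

(0,4)

Vacating (4,4). Empty cells in order:
  (0,0): 0/2 same-type → still unsatisfied.
  (0,4): 1/2 same-type → satisfied — stop here.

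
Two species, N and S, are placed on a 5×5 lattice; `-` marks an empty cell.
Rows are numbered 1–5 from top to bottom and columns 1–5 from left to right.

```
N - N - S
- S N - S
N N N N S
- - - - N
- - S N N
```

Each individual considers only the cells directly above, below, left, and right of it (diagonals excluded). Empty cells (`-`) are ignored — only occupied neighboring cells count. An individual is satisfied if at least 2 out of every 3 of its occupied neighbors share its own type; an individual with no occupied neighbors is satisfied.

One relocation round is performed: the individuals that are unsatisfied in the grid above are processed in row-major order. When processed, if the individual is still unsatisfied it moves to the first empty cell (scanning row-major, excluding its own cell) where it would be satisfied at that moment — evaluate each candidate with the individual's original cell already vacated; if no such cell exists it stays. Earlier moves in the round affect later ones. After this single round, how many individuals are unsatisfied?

Initially unsatisfied (in order): (2,2), (3,4), (3,5), (4,5), (5,3), (5,4).
  (2,2) → (5,1).
  (3,4) → (1,2).
  (3,5) → (5,2).
  (4,5): now satisfied by earlier moves; stays.
  (5,3): no empty cell satisfies it; stays.
  (5,4) → (2,1).
Resulting grid:
N N N - S
N - N - S
N N N - -
- - - - N
S S S - N
All satisfied now.

0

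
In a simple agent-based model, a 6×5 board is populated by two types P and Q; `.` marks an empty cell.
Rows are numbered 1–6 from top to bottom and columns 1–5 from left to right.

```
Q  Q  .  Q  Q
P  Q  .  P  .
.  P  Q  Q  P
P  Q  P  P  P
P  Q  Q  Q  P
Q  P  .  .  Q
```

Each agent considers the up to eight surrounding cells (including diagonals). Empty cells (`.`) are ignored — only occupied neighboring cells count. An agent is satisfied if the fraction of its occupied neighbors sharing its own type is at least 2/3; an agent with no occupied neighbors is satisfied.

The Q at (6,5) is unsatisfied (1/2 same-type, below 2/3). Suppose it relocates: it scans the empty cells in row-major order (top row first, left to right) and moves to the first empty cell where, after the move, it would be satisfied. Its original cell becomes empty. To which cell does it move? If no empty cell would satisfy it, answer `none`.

Vacating (6,5). Empty cells in order:
  (1,3): 3/4 same-type → satisfied — stop here.

(1,3)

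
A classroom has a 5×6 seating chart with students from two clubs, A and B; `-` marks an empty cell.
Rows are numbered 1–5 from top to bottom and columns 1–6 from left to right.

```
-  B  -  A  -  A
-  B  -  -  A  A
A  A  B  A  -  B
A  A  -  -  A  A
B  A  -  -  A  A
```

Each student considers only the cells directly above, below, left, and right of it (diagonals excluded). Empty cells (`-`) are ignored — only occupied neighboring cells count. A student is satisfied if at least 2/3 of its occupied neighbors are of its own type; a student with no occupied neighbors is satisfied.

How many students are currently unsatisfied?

Row 1: (1,2)B 1/1 ✓ · (1,4)A 0/0 ✓ · (1,6)A 1/1 ✓
Row 2: (2,2)B 1/2 ✗ · (2,5)A 1/1 ✓ · (2,6)A 2/3 ✓
Row 3: (3,1)A 2/2 ✓ · (3,2)A 2/4 ✗ · (3,3)B 0/2 ✗ · (3,4)A 0/1 ✗ · (3,6)B 0/2 ✗
Row 4: (4,1)A 2/3 ✓ · (4,2)A 3/3 ✓ · (4,5)A 2/2 ✓ · (4,6)A 2/3 ✓
Row 5: (5,1)B 0/2 ✗ · (5,2)A 1/2 ✗ · (5,5)A 2/2 ✓ · (5,6)A 2/2 ✓
Unsatisfied: (2,2), (3,2), (3,3), (3,4), (3,6), (5,1), (5,2) — 7 in total.

7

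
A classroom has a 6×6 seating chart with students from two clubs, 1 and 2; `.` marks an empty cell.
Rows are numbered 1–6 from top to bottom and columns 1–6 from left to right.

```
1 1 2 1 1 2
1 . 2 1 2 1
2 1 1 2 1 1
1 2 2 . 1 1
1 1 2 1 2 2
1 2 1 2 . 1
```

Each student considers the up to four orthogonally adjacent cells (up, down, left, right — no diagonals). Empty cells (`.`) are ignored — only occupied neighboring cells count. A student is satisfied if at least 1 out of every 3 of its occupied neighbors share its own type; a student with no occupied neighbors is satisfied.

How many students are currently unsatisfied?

14

Row 1: (1,1)1 2/2 satisfied · (1,2)1 1/2 satisfied · (1,3)2 1/3 satisfied · (1,4)1 2/3 satisfied · (1,5)1 1/3 satisfied · (1,6)2 0/2 not
Row 2: (2,1)1 1/2 satisfied · (2,3)2 1/3 satisfied · (2,4)1 1/4 not · (2,5)2 0/4 not · (2,6)1 1/3 satisfied
Row 3: (3,1)2 0/3 not · (3,2)1 1/3 satisfied · (3,3)1 1/4 not · (3,4)2 0/3 not · (3,5)1 2/4 satisfied · (3,6)1 3/3 satisfied
Row 4: (4,1)1 1/3 satisfied · (4,2)2 1/4 not · (4,3)2 2/3 satisfied · (4,5)1 2/3 satisfied · (4,6)1 2/3 satisfied
Row 5: (5,1)1 3/3 satisfied · (5,2)1 1/4 not · (5,3)2 1/4 not · (5,4)1 0/3 not · (5,5)2 1/3 satisfied · (5,6)2 1/3 satisfied
Row 6: (6,1)1 1/2 satisfied · (6,2)2 0/3 not · (6,3)1 0/3 not · (6,4)2 0/2 not · (6,6)1 0/1 not
Unsatisfied: (1,6), (2,4), (2,5), (3,1), (3,3), (3,4), (4,2), (5,2), (5,3), (5,4), (6,2), (6,3), (6,4), (6,6) — 14 in total.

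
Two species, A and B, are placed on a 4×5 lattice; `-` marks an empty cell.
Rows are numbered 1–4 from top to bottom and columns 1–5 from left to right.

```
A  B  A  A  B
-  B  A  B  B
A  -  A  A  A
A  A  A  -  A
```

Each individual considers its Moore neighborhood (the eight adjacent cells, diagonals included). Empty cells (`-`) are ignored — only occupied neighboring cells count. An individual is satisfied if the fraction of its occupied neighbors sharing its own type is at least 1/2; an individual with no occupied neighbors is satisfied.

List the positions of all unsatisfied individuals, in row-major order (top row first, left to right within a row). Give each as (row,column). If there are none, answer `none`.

(1,1)A 0/2 not
(1,2)B 1/4 not
(1,3)A 2/5 not
(1,4)A 2/5 not
(1,5)B 2/3 satisfied
(2,2)B 1/6 not
(2,3)A 4/7 satisfied
(2,4)B 2/8 not
(2,5)B 2/5 not
(3,1)A 2/3 satisfied
(3,3)A 4/6 satisfied
(3,4)A 5/7 satisfied
(3,5)A 2/4 satisfied
(4,1)A 2/2 satisfied
(4,2)A 4/4 satisfied
(4,3)A 3/3 satisfied
(4,5)A 2/2 satisfied

(1,1), (1,2), (1,3), (1,4), (2,2), (2,4), (2,5)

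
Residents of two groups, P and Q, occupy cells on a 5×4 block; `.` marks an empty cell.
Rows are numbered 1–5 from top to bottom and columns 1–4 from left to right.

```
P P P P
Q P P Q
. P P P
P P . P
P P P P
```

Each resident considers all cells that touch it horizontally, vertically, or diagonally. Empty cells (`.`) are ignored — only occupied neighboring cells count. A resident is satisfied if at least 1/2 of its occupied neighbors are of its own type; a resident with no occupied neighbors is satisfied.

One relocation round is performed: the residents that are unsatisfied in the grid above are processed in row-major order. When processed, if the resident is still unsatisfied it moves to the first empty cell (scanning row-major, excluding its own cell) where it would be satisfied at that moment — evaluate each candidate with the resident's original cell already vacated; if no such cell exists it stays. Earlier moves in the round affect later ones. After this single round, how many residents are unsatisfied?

2

Initially unsatisfied (in order): (2,1), (2,4).
  (2,1): no empty cell satisfies it; stays.
  (2,4): no empty cell satisfies it; stays.
Resulting grid:
P P P P
Q P P Q
. P P P
P P . P
P P P P
Unsatisfied now: (2,1), (2,4).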